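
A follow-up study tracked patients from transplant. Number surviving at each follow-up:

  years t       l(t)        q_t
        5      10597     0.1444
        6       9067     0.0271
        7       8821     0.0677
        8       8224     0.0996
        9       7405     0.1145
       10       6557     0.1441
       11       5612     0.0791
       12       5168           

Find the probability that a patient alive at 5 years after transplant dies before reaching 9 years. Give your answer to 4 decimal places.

0.3012

P(die before 9 | alive at 5) = 1 − l(9)/l(5) = 1 − 7405/10597 = (3192)/10597 = 0.301217.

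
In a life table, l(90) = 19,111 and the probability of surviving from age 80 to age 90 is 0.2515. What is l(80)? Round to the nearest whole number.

l(80) = l(90) / p = 19,111 / 0.2515 = 75988.

75988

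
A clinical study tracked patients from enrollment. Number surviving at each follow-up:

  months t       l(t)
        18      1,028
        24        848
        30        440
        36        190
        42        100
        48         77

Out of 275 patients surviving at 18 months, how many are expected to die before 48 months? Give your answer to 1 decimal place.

The relevant probability is 1 − 77/1,028 = 0.925097.
Expected number = 275 × 0.925097 = 254.4.

254.4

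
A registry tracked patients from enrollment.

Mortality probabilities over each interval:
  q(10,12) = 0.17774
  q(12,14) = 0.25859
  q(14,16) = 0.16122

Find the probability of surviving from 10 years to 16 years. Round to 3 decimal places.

0.511

Survival from 10 to 16 is the product of surviving each interval: (1 − 0.17774) × (1 − 0.25859) × (1 − 0.16122).
= 0.82226 × 0.74141 × 0.83878 = 0.511347.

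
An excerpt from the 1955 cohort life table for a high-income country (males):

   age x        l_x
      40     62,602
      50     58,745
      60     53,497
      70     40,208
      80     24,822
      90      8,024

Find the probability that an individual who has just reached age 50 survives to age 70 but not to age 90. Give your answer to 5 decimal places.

0.54786

We want 20|20q50 = (l_70 − l_90)/l_50.
This is the probability of reaching 70 but not 90, conditional on being alive at 50: (l_70 − l_90) / l_50.
= (40,208 − 8,024) / 58,745 = 32,184 / 58,745 = 0.547859.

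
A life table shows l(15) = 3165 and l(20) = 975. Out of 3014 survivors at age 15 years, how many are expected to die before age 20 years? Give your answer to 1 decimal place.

The relevant probability is 1 − 975/3165 = 0.691943.
Expected number = 3014 × 0.691943 = 2085.5.

2085.5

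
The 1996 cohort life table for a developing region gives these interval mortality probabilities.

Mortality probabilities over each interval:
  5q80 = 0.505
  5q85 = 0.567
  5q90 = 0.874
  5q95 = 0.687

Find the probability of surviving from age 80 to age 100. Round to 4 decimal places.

0.0085

20p80 = (1 − 0.505) × (1 − 0.567) × (1 − 0.874) × (1 − 0.687).
= 0.495 × 0.433 × 0.126 × 0.313 = 0.008453.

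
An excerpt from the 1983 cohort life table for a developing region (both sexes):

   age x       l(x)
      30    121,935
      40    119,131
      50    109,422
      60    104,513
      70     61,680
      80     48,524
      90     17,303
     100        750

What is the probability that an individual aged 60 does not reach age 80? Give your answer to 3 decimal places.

P(die before 80 | alive at 60) = 1 − l(80)/l(60) = 1 − 48,524/104,513 = (55,989)/104,513 = 0.535713.

0.536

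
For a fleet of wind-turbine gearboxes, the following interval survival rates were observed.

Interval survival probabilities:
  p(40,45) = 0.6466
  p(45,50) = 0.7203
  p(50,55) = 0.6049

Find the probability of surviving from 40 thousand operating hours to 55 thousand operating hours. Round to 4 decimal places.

Chaining the interval survival probabilities: 0.6466 × 0.7203 × 0.6049.
= 0.281730.

0.2817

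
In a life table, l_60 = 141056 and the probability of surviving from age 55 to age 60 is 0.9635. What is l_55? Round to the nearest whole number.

146400

l_55 = l_60 / p = 141056 / 0.9635 = 146400.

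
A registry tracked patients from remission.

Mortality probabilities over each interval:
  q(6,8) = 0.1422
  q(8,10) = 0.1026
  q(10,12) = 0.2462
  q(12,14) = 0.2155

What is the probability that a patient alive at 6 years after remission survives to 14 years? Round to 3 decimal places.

Survival from 6 to 14 is the product of surviving each interval: (1 − 0.1422) × (1 − 0.1026) × (1 − 0.2462) × (1 − 0.2155).
= 0.8578 × 0.8974 × 0.7538 × 0.7845 = 0.455220.

0.455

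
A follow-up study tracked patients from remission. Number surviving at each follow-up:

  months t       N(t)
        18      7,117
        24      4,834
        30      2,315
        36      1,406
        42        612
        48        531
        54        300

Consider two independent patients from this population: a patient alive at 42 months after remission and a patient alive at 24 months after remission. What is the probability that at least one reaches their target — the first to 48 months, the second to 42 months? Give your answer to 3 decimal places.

0.884

p₁ = N(48)/N(42) = 531/612 = 0.867647; p₂ = N(42)/N(24) = 612/4,834 = 0.126603.
P(at least one) = 1 − (1−p₁)(1−p₂) = 1 − 0.132353 × 0.873397 = 0.884403.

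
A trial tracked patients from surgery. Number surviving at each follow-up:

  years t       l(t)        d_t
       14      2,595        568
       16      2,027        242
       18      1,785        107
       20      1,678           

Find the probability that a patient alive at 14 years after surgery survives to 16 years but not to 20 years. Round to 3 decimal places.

This is the probability of reaching 16 but not 20, conditional on being alive at 14: (l(16) − l(20)) / l(14).
= (2,027 − 1,678) / 2,595 = 349 / 2,595 = 0.134489.

0.134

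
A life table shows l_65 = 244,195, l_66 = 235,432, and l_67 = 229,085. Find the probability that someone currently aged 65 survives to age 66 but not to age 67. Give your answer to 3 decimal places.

We want 1|1q65 = (l_66 − l_67)/l_65.
This is the probability of reaching 66 but not 67, conditional on being alive at 65: (l_66 − l_67) / l_65.
= (235,432 − 229,085) / 244,195 = 6,347 / 244,195 = 0.025992.

0.026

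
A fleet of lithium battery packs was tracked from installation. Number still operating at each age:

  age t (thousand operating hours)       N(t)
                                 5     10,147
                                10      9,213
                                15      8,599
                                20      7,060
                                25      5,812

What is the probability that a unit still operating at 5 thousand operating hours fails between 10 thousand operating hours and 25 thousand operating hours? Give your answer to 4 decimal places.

This is the probability of reaching 10 but not 25, conditional on being operational at 5: (N(10) − N(25)) / N(5).
= (9,213 − 5,812) / 10,147 = 3,401 / 10,147 = 0.335173.

0.3352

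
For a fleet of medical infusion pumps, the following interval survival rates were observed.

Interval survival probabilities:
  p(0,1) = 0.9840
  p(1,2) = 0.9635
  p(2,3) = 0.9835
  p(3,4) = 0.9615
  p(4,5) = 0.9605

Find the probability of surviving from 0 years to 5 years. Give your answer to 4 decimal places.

0.8611

The overall survival probability is 0.9840 × 0.9635 × 0.9835 × 0.9615 × 0.9605.
= 0.861128.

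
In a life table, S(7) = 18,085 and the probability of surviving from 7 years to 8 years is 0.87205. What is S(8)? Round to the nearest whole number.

S(8) = S(7) × p = 18,085 × 0.87205 = 15771.

15771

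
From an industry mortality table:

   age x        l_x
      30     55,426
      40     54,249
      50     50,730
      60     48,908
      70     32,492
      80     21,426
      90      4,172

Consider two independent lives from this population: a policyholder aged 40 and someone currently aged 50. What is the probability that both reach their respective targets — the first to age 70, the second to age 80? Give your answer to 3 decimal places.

p₁ = l_70/l_40 = 32,492/54,249 = 0.598942; p₂ = l_80/l_50 = 21,426/50,730 = 0.422354.
P(both) = p₁ × p₂ = 0.598942 × 0.422354 = 0.252966.

0.253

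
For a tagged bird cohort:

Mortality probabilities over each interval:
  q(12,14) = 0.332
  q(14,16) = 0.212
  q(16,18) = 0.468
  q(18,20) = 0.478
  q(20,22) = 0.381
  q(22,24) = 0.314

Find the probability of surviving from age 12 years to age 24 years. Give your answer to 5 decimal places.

0.06207

The overall survival probability is (1 − 0.332) × (1 − 0.212) × (1 − 0.468) × (1 − 0.478) × (1 − 0.381) × (1 − 0.314).
= 0.668 × 0.788 × 0.532 × 0.522 × 0.619 × 0.686 = 0.062073.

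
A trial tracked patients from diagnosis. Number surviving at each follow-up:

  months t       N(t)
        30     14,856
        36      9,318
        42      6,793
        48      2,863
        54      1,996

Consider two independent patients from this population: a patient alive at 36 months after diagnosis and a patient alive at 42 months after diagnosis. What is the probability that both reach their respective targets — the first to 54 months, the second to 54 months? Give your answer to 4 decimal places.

0.0629

p₁ = N(54)/N(36) = 1,996/9,318 = 0.214209; p₂ = N(54)/N(42) = 1,996/6,793 = 0.293832.
P(both) = p₁ × p₂ = 0.214209 × 0.293832 = 0.062941.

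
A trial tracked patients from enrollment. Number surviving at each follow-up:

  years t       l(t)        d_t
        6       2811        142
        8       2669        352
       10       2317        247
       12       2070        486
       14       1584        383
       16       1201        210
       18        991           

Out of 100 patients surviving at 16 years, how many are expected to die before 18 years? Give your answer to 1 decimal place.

The relevant probability is 1 − 991/1201 = 0.174854.
Expected number = 100 × 0.174854 = 17.5.

17.5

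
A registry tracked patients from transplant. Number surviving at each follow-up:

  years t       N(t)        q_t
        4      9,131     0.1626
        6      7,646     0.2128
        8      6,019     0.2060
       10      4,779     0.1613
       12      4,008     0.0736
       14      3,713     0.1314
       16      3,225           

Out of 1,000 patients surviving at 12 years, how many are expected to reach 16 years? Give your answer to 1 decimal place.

The relevant probability is 3,225/4,008 = 0.804641.
Expected number = 1,000 × 0.804641 = 804.6.

804.6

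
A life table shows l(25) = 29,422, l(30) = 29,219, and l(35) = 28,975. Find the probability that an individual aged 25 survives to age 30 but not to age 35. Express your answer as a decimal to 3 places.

0.008

This is the probability of reaching 30 but not 35, conditional on being alive at 25: (l(30) − l(35)) / l(25).
= (29,219 − 28,975) / 29,422 = 244 / 29,422 = 0.008293.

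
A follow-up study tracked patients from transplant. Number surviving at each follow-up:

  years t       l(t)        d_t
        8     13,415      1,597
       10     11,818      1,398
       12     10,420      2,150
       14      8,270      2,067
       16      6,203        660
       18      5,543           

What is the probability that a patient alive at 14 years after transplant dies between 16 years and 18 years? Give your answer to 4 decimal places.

0.0798

This is the probability of reaching 16 but not 18, conditional on being alive at 14: (l(16) − l(18)) / l(14).
= (6,203 − 5,543) / 8,270 = 660 / 8,270 = 0.079807.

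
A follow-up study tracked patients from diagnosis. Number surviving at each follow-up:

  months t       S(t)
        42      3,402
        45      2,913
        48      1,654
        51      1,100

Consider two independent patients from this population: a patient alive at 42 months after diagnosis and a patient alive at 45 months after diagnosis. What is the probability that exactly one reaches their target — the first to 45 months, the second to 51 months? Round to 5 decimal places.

p₁ = S(45)/S(42) = 2,913/3,402 = 0.856261; p₂ = S(51)/S(45) = 1,100/2,913 = 0.377618.
P(exactly one) = p₁(1−p₂) + (1−p₁)p₂ = 0.532921 + 0.054278 = 0.587200.

0.58720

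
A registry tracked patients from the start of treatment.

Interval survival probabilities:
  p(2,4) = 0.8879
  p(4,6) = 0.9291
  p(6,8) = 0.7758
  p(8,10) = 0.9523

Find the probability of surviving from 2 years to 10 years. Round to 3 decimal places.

Chaining the interval survival probabilities: 0.8879 × 0.9291 × 0.7758 × 0.9523.
= 0.609467.

0.609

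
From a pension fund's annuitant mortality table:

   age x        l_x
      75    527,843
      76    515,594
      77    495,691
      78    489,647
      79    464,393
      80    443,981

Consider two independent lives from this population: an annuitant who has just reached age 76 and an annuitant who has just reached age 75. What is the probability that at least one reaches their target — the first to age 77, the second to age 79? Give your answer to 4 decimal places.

p₁ = l_77/l_76 = 495,691/515,594 = 0.961398; p₂ = l_79/l_75 = 464,393/527,843 = 0.879794.
P(at least one) = 1 − (1−p₁)(1−p₂) = 1 − 0.038602 × 0.120206 = 0.995360.

0.9954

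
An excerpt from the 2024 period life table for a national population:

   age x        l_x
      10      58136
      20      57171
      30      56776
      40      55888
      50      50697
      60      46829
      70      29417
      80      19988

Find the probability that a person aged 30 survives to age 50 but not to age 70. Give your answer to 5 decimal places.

We want 20|20q30 = (l_50 − l_70)/l_30.
This is the probability of reaching 50 but not 70, conditional on being alive at 30: (l_50 − l_70) / l_30.
= (50697 − 29417) / 56776 = 21280 / 56776 = 0.374806.

0.37481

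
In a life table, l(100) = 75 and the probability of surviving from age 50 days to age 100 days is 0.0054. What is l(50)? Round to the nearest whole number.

l(50) = l(100) / p = 75 / 0.0054 = 13889.

13889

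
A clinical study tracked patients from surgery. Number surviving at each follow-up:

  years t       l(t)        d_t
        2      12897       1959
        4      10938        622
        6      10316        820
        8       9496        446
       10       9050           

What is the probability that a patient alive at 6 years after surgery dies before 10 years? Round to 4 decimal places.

P(die before 10 | alive at 6) = 1 − l(10)/l(6) = 1 − 9050/10316 = (1266)/10316 = 0.122722.

0.1227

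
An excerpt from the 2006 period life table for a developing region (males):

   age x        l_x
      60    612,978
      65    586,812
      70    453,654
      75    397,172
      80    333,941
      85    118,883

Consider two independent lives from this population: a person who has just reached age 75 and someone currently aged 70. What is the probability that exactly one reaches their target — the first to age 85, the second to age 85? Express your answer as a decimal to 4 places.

p₁ = l_85/l_75 = 118,883/397,172 = 0.299324; p₂ = l_85/l_70 = 118,883/453,654 = 0.262057.
P(exactly one) = p₁(1−p₂) + (1−p₁)p₂ = 0.220884 + 0.183617 = 0.404501.

0.4045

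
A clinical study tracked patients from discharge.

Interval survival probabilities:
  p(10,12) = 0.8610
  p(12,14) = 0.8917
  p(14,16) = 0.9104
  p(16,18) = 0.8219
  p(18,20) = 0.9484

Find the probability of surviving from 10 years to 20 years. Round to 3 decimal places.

P(survive 10→20) = 0.8610 × 0.8917 × 0.9104 × 0.8219 × 0.9484.
= 0.544835.

0.545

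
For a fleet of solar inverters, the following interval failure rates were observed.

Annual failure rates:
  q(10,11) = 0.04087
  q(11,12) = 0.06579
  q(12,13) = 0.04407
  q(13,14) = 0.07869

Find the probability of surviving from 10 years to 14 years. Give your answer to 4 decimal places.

The overall survival probability is (1 − 0.04087) × (1 − 0.06579) × (1 − 0.04407) × (1 − 0.07869).
= 0.95913 × 0.93421 × 0.95593 × 0.92131 = 0.789140.

0.7891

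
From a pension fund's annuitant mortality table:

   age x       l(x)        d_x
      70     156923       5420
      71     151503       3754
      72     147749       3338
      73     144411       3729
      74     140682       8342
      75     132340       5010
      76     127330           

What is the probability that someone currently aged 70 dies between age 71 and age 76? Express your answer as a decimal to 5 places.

0.15404

This is the probability of reaching 71 but not 76, conditional on being alive at 70: (l(71) − l(76)) / l(70).
= (151503 − 127330) / 156923 = 24173 / 156923 = 0.154044.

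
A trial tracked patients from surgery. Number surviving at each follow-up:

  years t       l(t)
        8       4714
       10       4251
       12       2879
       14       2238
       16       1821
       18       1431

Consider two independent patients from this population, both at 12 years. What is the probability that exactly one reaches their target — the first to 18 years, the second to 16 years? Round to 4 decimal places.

0.5008

p₁ = l(18)/l(12) = 1431/2879 = 0.497048; p₂ = l(16)/l(12) = 1821/2879 = 0.632511.
P(exactly one) = p₁(1−p₂) + (1−p₁)p₂ = 0.182660 + 0.318123 = 0.500782.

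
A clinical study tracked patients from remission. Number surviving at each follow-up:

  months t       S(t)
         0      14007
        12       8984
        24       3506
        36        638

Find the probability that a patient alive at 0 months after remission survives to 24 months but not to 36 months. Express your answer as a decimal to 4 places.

This is the probability of reaching 24 but not 36, conditional on being alive at 0: (S(24) − S(36)) / S(0).
= (3506 − 638) / 14007 = 2868 / 14007 = 0.204755.

0.2048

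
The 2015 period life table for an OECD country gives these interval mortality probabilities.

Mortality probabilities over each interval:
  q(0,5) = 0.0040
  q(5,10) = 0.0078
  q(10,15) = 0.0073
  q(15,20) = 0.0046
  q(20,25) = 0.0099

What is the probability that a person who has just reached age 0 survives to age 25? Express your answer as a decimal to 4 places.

0.9668

The overall survival probability is (1 − 0.0040) × (1 − 0.0078) × (1 − 0.0073) × (1 − 0.0046) × (1 − 0.0099).
= 0.9960 × 0.9922 × 0.9927 × 0.9954 × 0.9901 = 0.966837.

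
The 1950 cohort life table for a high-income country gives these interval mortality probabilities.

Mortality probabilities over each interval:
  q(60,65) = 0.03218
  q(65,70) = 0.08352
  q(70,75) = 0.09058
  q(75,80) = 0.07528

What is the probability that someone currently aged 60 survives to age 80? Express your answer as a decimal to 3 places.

The overall survival probability is (1 − 0.03218) × (1 − 0.08352) × (1 − 0.09058) × (1 − 0.07528).
= 0.96782 × 0.91648 × 0.90942 × 0.92472 = 0.745920.

0.746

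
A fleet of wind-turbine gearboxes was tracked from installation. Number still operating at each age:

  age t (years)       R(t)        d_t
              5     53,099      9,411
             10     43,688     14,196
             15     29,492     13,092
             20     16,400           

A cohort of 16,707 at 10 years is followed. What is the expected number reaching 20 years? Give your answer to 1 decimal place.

The relevant probability is 16,400/43,688 = 0.375389.
Expected number = 16,707 × 0.375389 = 6271.6.

6271.6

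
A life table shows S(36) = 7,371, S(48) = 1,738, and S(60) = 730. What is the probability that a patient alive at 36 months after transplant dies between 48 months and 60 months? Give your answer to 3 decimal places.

0.137

This is the probability of reaching 48 but not 60, conditional on being alive at 36: (S(48) − S(60)) / S(36).
= (1,738 − 730) / 7,371 = 1,008 / 7,371 = 0.136752.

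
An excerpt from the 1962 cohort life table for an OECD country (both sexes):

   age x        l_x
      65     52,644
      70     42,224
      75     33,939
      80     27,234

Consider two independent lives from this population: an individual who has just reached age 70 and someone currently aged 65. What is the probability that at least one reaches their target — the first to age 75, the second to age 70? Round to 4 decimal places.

p₁ = l_75/l_70 = 33,939/42,224 = 0.803785; p₂ = l_70/l_65 = 42,224/52,644 = 0.802067.
P(at least one) = 1 − (1−p₁)(1−p₂) = 1 − 0.196215 × 0.197933 = 0.961163.

0.9612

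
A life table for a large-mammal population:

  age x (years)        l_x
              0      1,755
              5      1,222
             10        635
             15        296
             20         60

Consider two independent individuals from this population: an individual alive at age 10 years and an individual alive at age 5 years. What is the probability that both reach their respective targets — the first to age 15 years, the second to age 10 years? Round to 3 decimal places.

0.242

p₁ = l_15/l_10 = 296/635 = 0.466142; p₂ = l_10/l_5 = 635/1,222 = 0.519640.
P(both) = p₁ × p₂ = 0.466142 × 0.519640 = 0.242226.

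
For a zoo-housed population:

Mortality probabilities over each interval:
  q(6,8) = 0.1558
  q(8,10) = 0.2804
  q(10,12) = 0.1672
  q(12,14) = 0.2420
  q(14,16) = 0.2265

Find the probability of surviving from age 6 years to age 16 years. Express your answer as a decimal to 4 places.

0.2966

Survival from 6 to 16 is the product of surviving each interval: (1 − 0.1558) × (1 − 0.2804) × (1 − 0.1672) × (1 − 0.2420) × (1 − 0.2265).
= 0.8442 × 0.7196 × 0.8328 × 0.7580 × 0.7735 = 0.296624.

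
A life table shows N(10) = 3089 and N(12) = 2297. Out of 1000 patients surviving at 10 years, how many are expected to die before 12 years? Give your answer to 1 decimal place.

The relevant probability is 1 − 2297/3089 = 0.256394.
Expected number = 1000 × 0.256394 = 256.4.

256.4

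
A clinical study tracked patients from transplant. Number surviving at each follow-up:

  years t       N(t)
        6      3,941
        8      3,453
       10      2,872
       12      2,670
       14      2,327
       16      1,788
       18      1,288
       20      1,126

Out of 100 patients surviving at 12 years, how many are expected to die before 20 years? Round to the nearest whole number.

The relevant probability is 1 − 1,126/2,670 = 0.578277.
Expected number = 100 × 0.578277 = 58.

58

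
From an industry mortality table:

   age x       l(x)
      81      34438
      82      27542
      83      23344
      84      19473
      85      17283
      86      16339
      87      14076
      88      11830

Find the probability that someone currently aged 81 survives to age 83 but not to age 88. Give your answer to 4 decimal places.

This is the probability of reaching 83 but not 88, conditional on being alive at 81: (l(83) − l(88)) / l(81).
= (23344 − 11830) / 34438 = 11514 / 34438 = 0.334340.

0.3343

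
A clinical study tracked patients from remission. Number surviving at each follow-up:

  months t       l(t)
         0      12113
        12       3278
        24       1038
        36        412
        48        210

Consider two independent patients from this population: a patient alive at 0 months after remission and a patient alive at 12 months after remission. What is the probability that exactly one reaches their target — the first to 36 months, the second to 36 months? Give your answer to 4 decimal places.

p₁ = l(36)/l(0) = 412/12113 = 0.034013; p₂ = l(36)/l(12) = 412/3278 = 0.125686.
P(exactly one) = p₁(1−p₂) + (1−p₁)p₂ = 0.029738 + 0.121411 = 0.151149.

0.1511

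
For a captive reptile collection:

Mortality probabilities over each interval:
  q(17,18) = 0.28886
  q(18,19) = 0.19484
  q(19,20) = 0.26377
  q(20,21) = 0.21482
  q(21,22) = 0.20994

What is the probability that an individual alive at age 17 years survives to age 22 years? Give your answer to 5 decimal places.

Survival from 17 to 22 is the product of surviving each interval: (1 − 0.28886) × (1 − 0.19484) × (1 − 0.26377) × (1 − 0.21482) × (1 − 0.20994).
= 0.71114 × 0.80516 × 0.73623 × 0.78518 × 0.79006 = 0.261505.

0.26151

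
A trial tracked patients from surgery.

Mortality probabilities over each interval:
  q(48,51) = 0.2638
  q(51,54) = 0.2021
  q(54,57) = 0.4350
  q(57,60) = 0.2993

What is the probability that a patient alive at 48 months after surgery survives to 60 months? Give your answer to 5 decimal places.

0.23255

P(survive 48→60) = (1 − 0.2638) × (1 − 0.2021) × (1 − 0.4350) × (1 − 0.2993).
= 0.7362 × 0.7979 × 0.5650 × 0.7007 = 0.232555.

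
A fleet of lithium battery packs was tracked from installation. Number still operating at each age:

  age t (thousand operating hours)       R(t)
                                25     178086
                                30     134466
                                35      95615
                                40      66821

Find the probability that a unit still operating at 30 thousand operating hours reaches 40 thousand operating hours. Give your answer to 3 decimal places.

0.497

The conditional survival probability is R(40)/R(30) = 66821/134466 = 0.496936.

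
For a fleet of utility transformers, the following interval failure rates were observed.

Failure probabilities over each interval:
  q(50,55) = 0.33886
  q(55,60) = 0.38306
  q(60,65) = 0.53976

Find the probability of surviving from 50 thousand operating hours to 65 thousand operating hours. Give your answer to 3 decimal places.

P(survive 50→65) = (1 − 0.33886) × (1 − 0.38306) × (1 − 0.53976).
= 0.66114 × 0.61694 × 0.46024 = 0.187724.

0.188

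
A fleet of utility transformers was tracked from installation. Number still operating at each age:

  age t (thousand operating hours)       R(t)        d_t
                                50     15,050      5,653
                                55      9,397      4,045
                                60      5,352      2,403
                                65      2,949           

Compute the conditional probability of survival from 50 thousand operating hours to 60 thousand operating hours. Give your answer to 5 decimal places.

The conditional survival probability is R(60)/R(50) = 5,352/15,050 = 0.355615.

0.35561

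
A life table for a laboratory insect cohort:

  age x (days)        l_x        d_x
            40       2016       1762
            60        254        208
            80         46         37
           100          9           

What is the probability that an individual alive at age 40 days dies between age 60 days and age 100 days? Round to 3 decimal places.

This is the probability of reaching 60 but not 100, conditional on being alive at 40: (l_60 − l_100) / l_40.
= (254 − 9) / 2016 = 245 / 2016 = 0.121528.

0.122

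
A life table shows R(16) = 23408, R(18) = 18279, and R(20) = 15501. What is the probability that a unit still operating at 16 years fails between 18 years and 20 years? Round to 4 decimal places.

0.1187

This is the probability of reaching 18 but not 20, conditional on being operational at 16: (R(18) − R(20)) / R(16).
= (18279 − 15501) / 23408 = 2778 / 23408 = 0.118677.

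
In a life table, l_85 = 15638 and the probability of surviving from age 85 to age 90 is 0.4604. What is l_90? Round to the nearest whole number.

l_90 = l_85 × p = 15638 × 0.4604 = 7200.

7200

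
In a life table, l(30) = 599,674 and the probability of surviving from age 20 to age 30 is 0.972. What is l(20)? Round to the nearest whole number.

l(20) = l(30) / p = 599,674 / 0.972 = 616949.

616949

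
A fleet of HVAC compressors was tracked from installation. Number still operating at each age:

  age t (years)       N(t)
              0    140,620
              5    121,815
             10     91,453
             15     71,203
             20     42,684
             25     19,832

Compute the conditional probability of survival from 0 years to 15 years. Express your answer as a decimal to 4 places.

The conditional survival probability is N(15)/N(0) = 71,203/140,620 = 0.506350.

0.5064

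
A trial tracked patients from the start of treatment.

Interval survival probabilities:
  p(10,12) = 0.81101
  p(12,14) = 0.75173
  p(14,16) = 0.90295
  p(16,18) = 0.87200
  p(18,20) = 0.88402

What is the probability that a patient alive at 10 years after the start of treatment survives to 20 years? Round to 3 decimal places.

0.424

Survival from 10 to 20 is the product of surviving each interval: 0.81101 × 0.75173 × 0.90295 × 0.87200 × 0.88402.
= 0.424356.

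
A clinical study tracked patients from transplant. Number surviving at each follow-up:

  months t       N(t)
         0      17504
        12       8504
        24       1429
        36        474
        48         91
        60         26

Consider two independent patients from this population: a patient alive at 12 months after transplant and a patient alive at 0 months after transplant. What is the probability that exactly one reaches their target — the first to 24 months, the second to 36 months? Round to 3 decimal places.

0.186

p₁ = N(24)/N(12) = 1429/8504 = 0.168039; p₂ = N(36)/N(0) = 474/17504 = 0.027080.
P(exactly one) = p₁(1−p₂) + (1−p₁)p₂ = 0.163489 + 0.022530 = 0.186018.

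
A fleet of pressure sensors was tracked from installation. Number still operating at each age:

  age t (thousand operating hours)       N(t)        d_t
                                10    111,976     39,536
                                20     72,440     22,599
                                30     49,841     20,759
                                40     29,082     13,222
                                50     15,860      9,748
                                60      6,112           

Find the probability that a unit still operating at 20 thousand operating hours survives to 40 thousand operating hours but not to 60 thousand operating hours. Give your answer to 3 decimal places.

0.317

This is the probability of reaching 40 but not 60, conditional on being operational at 20: (N(40) − N(60)) / N(20).
= (29,082 − 6,112) / 72,440 = 22,970 / 72,440 = 0.317090.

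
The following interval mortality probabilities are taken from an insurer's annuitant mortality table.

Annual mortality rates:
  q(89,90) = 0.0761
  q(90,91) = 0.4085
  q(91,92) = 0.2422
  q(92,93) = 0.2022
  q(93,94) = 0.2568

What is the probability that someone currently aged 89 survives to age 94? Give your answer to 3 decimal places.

P(survive 89→94) = (1 − 0.0761) × (1 − 0.4085) × (1 − 0.2422) × (1 − 0.2022) × (1 − 0.2568).
= 0.9239 × 0.5915 × 0.7578 × 0.7978 × 0.7432 = 0.245547.

0.246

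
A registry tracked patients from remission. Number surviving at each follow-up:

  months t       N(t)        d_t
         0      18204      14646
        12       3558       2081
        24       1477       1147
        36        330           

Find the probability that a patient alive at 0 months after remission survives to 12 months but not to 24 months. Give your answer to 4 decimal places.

This is the probability of reaching 12 but not 24, conditional on being alive at 0: (N(12) − N(24)) / N(0).
= (3558 − 1477) / 18204 = 2081 / 18204 = 0.114316.

0.1143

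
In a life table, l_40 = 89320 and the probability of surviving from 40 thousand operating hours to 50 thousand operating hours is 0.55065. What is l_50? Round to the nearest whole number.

49184

l_50 = l_40 × p = 89320 × 0.55065 = 49184.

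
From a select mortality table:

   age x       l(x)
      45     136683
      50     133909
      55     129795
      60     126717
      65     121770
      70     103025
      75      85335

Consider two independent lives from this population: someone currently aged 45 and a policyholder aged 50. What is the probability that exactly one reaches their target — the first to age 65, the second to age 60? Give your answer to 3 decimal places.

p₁ = l(65)/l(45) = 121770/136683 = 0.890894; p₂ = l(60)/l(50) = 126717/133909 = 0.946292.
P(exactly one) = p₁(1−p₂) + (1−p₁)p₂ = 0.047848 + 0.103246 = 0.151094.

0.151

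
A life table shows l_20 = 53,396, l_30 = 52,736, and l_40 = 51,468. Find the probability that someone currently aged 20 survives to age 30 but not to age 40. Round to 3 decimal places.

0.024

We want 10|10q20 = (l_30 − l_40)/l_20.
This is the probability of reaching 30 but not 40, conditional on being alive at 20: (l_30 − l_40) / l_20.
= (52,736 − 51,468) / 53,396 = 1,268 / 53,396 = 0.023747.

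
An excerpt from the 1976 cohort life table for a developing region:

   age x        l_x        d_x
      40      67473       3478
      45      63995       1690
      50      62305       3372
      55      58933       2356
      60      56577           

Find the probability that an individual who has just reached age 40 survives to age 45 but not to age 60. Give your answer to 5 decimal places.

0.10994

We want 5|15q40 = (l_45 − l_60)/l_40.
This is the probability of reaching 45 but not 60, conditional on being alive at 40: (l_45 − l_60) / l_40.
= (63995 − 56577) / 67473 = 7418 / 67473 = 0.109940.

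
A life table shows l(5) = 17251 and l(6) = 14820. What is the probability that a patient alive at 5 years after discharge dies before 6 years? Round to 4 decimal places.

P(die before 6 | alive at 5) = 1 − l(6)/l(5) = 1 − 14820/17251 = (2431)/17251 = 0.140919.

0.1409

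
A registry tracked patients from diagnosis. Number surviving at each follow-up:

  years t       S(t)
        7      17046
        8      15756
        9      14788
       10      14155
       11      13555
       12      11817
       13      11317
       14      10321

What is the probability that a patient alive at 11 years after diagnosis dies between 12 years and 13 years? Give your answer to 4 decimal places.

This is the probability of reaching 12 but not 13, conditional on being alive at 11: (S(12) − S(13)) / S(11).
= (11817 − 11317) / 13555 = 500 / 13555 = 0.036887.

0.0369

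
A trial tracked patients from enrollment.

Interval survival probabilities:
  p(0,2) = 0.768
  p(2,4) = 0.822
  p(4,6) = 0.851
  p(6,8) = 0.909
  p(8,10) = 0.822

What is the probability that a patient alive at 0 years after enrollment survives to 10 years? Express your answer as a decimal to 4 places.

0.4014

P(survive 0→10) = 0.768 × 0.822 × 0.851 × 0.909 × 0.822.
= 0.401419.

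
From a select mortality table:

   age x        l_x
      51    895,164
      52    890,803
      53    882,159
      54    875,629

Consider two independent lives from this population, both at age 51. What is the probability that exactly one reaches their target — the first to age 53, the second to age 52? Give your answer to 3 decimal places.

0.019

p₁ = l_53/l_51 = 882,159/895,164 = 0.985472; p₂ = l_52/l_51 = 890,803/895,164 = 0.995128.
P(exactly one) = p₁(1−p₂) + (1−p₁)p₂ = 0.004801 + 0.014457 = 0.019258.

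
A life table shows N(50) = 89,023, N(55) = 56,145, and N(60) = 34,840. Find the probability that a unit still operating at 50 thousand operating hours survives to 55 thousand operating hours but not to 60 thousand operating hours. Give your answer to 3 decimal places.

This is the probability of reaching 55 but not 60, conditional on being operational at 50: (N(55) − N(60)) / N(50).
= (56,145 − 34,840) / 89,023 = 21,305 / 89,023 = 0.239320.

0.239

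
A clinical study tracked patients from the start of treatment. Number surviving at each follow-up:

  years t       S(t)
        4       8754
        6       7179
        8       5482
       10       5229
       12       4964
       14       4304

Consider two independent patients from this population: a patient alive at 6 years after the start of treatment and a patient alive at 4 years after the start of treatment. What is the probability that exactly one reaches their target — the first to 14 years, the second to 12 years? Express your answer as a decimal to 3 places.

0.487

p₁ = S(14)/S(6) = 4304/7179 = 0.599526; p₂ = S(12)/S(4) = 4964/8754 = 0.567055.
P(exactly one) = p₁(1−p₂) + (1−p₁)p₂ = 0.259562 + 0.227091 = 0.486653.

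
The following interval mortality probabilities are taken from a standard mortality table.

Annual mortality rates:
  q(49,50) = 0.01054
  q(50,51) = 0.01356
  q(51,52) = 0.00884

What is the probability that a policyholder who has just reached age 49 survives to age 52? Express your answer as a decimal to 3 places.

Chaining the interval survival probabilities: (1 − 0.01054) × (1 − 0.01356) × (1 − 0.00884).
= 0.98946 × 0.98644 × 0.99116 = 0.967415.

0.967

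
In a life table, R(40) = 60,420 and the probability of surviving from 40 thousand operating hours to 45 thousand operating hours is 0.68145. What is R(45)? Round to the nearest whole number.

41173

R(45) = R(40) × p = 60,420 × 0.68145 = 41173.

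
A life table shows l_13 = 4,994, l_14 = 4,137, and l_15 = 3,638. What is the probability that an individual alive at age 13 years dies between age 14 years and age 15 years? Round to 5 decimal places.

0.09992

This is the probability of reaching 14 but not 15, conditional on being alive at 13: (l_14 − l_15) / l_13.
= (4,137 − 3,638) / 4,994 = 499 / 4,994 = 0.099920.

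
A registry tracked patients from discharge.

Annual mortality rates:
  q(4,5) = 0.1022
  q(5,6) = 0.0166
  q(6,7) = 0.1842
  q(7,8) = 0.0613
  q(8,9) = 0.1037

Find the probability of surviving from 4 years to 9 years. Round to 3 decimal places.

The overall survival probability is (1 − 0.1022) × (1 − 0.0166) × (1 − 0.1842) × (1 − 0.0613) × (1 − 0.1037).
= 0.8978 × 0.9834 × 0.8158 × 0.9387 × 0.8963 = 0.606002.

0.606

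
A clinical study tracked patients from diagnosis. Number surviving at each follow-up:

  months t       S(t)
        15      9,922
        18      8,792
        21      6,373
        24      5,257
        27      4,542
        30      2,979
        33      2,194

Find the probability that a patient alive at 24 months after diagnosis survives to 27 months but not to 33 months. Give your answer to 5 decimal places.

0.44664

This is the probability of reaching 27 but not 33, conditional on being alive at 24: (S(27) − S(33)) / S(24).
= (4,542 − 2,194) / 5,257 = 2,348 / 5,257 = 0.446643.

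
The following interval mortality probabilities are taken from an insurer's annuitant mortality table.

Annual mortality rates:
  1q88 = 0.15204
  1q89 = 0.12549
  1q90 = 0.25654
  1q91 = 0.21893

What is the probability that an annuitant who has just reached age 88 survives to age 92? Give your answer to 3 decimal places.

0.431

The overall survival probability is (1 − 0.15204) × (1 − 0.12549) × (1 − 0.25654) × (1 − 0.21893).
= 0.84796 × 0.87451 × 0.74346 × 0.78107 = 0.430614.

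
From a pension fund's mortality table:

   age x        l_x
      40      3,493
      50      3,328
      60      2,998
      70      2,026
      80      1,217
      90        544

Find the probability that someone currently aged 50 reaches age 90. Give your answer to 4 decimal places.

0.1635

We want 40p50 = l_90/l_50.
The conditional survival probability is l_90/l_50 = 544/3,328 = 0.163462.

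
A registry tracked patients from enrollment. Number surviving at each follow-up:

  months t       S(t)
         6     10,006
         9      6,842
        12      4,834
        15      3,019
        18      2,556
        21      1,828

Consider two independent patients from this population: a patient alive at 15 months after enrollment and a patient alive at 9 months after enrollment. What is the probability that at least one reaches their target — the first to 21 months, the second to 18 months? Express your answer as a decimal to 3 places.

0.753

p₁ = S(21)/S(15) = 1,828/3,019 = 0.605499; p₂ = S(18)/S(9) = 2,556/6,842 = 0.373575.
P(at least one) = 1 − (1−p₁)(1−p₂) = 1 − 0.394501 × 0.626425 = 0.752875.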